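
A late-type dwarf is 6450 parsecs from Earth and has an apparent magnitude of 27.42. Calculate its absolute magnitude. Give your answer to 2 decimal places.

5 log₁₀(d/10 pc) = 5 log₁₀(6450) − 5 = 14.048
M = m − 5 log₁₀(d/10) = 27.42 − 14.048 = 13.372

M ≈ 13.37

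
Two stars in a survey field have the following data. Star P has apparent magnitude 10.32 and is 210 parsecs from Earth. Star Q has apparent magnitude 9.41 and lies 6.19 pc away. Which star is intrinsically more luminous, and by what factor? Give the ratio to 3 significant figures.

Star P is more luminous, by a factor of 498.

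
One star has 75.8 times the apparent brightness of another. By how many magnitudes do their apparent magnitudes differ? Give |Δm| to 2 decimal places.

|Δm| ≈ 4.70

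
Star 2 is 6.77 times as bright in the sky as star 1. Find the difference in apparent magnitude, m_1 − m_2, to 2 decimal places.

m_1 − m_2 ≈ 2.08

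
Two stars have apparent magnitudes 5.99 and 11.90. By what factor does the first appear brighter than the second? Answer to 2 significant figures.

Magnitude difference = -5.91
Flux ratio = 10^(−0.4 Δm) = 10^(−0.4 × -5.91) = 10^2.364 = 231.2

230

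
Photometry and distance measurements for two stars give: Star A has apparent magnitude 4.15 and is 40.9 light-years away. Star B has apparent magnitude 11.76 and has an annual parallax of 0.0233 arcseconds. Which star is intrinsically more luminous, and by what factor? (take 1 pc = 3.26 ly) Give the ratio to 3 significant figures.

Star A is more luminous, by a factor of 94.6.

Star A: d = 40.9 ly / 3.26 = 12.55 pc
Star A: M = m − 5 log₁₀ d + 5 = 4.15 − 5·1.0985 + 5 = 3.657
Star B: d = 1/p = 1/0.0233″ = 42.92 pc
Star B: M = m − 5 log₁₀ d + 5 = 11.76 − 5·1.6326 + 5 = 8.597
ΔM = M_A − M_B = 3.657 − (8.597) = -4.939; smaller M is more luminous → Star A.
L ratio = 10^(0.4 |ΔM|) = 10^1.976 = 94.56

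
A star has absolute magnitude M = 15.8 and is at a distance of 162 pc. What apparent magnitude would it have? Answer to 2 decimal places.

m ≈ 21.85

m = M + 5 log₁₀ d − 5 = 15.8 + 5·2.2095 − 5 = 21.848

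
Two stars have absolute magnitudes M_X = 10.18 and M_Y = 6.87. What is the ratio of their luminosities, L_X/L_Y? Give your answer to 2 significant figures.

ΔM = M_X − M_Y = 3.31
L_X/L_Y = 10^(−0.4 ΔM) = 10^-1.324 = 0.04742

L_X/L_Y ≈ 0.047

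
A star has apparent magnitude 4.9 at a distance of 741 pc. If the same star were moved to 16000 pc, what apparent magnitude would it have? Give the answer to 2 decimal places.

m ≈ 11.57

Flux ∝ 1/d², so Δm = 5 log₁₀(d₂/d₁) = 5 log₁₀(16000/741) = 6.672
m₂ = m₁ + Δm = 4.9 + (6.672) = 11.572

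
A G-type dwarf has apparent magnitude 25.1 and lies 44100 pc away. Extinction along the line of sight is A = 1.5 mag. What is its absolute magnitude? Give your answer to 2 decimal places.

M ≈ 5.38

5 log₁₀(d/10 pc) = 5 log₁₀(44100) − 5 = 18.222
M = m − 5 log₁₀(d/10) − A = 25.1 − 18.222 − 1.5 = 5.378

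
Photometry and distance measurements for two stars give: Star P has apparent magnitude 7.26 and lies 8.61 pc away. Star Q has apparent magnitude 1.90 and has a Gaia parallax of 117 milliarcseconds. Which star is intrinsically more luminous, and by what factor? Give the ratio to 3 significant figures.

Star Q is more luminous, by a factor of 137.

Star P: M = m − 5 log₁₀ d + 5 = 7.26 − 5·0.9350 + 5 = 7.585
Star Q: p = 117 mas = 0.117″ → d = 1/p = 8.547 pc
Star Q: M = m − 5 log₁₀ d + 5 = 1.90 − 5·0.9318 + 5 = 2.241
ΔM = M_P − M_Q = 7.585 − (2.241) = 5.344; smaller M is more luminous → Star Q.
L ratio = 10^(0.4 |ΔM|) = 10^2.138 = 137.3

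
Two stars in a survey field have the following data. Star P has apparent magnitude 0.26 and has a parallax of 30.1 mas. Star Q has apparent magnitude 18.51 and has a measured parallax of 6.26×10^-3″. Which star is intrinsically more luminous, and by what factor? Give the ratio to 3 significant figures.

Star P: p = 30.1 mas = 0.0301″ → d = 1/p = 33.22 pc
Star P: M = m − 5 log₁₀ d + 5 = 0.26 − 5·1.5214 + 5 = -2.347
Star Q: d = 1/p = 1/6.26×10^-3″ = 159.7 pc
Star Q: M = m − 5 log₁₀ d + 5 = 18.51 − 5·2.2034 + 5 = 12.493
ΔM = M_P − M_Q = -2.347 − (12.493) = -14.840; smaller M is more luminous → Star P.
L ratio = 10^(0.4 |ΔM|) = 10^5.936 = 863000

Star P is more luminous, by a factor of 863000.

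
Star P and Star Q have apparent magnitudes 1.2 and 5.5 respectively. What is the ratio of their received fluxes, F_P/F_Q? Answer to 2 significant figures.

F_P/F_Q ≈ 52

Magnitude difference = -4.3
Flux ratio = 10^(−0.4 Δm) = 10^(−0.4 × -4.3) = 10^1.720 = 52.48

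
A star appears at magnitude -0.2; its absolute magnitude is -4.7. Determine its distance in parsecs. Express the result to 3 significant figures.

d ≈ 79.4 pc

μ = m − M = 4.500
m − M = 5 log₁₀ d − 5
log₁₀ d = (m − M)/5 + 1 = 1.9000
d = 10^1.9000 = 79.43 pc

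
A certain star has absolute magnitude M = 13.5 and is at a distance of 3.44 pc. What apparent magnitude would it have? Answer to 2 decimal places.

m ≈ 11.18

m = M + 5 log₁₀ d − 5 = 13.5 + 5·0.5366 − 5 = 11.183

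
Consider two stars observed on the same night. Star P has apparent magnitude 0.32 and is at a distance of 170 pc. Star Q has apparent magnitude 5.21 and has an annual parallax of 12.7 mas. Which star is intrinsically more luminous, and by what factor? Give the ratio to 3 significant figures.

Star P is more luminous, by a factor of 421.

Star P: M = m − 5 log₁₀ d + 5 = 0.32 − 5·2.2304 + 5 = -5.832
Star Q: p = 12.7 mas = 0.0127″ → d = 1/p = 78.74 pc
Star Q: M = m − 5 log₁₀ d + 5 = 5.21 − 5·1.8962 + 5 = 0.729
ΔM = M_P − M_Q = -5.832 − (0.729) = -6.561; smaller M is more luminous → Star P.
L ratio = 10^(0.4 |ΔM|) = 10^2.625 = 421.2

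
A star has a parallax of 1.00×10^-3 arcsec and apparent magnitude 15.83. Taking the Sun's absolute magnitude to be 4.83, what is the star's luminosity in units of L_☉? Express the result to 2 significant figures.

L/L_☉ ≈ 0.40

d = 1/p = 1/1.00×10^-3″ = 1000 pc
M = m − 5 log₁₀ d + 5 = 15.83 − 5·3.0000 + 5 = 5.830
M − M_☉ = 5.830 − 4.83 = 1.000
L/L_☉ = 10^(−0.4 × 1.000) = 0.3981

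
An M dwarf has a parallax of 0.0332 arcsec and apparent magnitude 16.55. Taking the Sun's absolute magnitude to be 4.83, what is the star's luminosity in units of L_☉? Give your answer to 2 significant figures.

L/L_☉ ≈ 1.9×10^-4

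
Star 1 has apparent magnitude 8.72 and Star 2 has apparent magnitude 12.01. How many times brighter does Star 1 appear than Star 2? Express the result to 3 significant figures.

Δm = 8.72 − (12.01) = -3.29
Flux ratio = 10^(−0.4 Δm) = 10^(−0.4 × -3.29) = 10^1.316 = 20.70

20.7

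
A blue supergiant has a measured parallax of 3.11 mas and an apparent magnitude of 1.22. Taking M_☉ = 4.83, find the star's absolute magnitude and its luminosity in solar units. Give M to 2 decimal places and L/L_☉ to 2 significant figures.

d = 1/p = 1000/3.11 mas = 321.5 pc
M = m − 5 log₁₀ d + 5 = 1.22 − 5·2.5072 + 5 = -6.316
M − M_☉ = -6.316 − 4.83 = -11.146
L/L_☉ = 10^(−0.4 × -11.146) = 28740

M ≈ -6.32; L/L_☉ ≈ 29000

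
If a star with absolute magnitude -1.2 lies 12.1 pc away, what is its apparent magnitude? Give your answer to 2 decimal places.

m = M + 5 log₁₀ d − 5 = -1.2 + 5·1.0828 − 5 = -0.786

m ≈ -0.79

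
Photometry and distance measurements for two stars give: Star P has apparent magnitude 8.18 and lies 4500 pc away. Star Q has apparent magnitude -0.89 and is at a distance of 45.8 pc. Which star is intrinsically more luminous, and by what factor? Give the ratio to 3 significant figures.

Star P is more luminous, by a factor of 2.27.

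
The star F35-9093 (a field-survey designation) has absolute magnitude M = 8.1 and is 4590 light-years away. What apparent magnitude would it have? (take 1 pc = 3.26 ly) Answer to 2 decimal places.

m ≈ 18.84

d = 4590 ly / 3.26 = 1408 pc
m = M + 5 log₁₀ d − 5 = 8.1 + 5·3.1486 − 5 = 18.843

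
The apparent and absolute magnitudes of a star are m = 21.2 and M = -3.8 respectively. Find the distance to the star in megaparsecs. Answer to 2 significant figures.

d ≈ 1.0 Mpc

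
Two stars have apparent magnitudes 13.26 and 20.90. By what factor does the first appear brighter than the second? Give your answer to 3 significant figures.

1140

Δm = 13.26 − (20.90) = -7.64
Flux ratio = 10^(−0.4 Δm) = 10^(−0.4 × -7.64) = 10^3.056 = 1138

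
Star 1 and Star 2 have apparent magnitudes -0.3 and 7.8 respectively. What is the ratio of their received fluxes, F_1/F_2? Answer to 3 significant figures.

Δm = -0.3 − (7.8) = -8.1
Flux ratio = 10^(−0.4 Δm) = 10^(−0.4 × -8.1) = 10^3.240 = 1738

F_1/F_2 ≈ 1740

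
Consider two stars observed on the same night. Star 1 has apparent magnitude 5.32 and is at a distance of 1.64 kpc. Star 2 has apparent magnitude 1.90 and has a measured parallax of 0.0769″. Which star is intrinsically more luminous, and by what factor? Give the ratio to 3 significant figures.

Star 1: d = 1.64 kpc = 1640 pc
Star 1: M = m − 5 log₁₀ d + 5 = 5.32 − 5·3.2148 + 5 = -5.754
Star 2: d = 1/p = 1/0.0769″ = 13.00 pc
Star 2: M = m − 5 log₁₀ d + 5 = 1.90 − 5·1.1141 + 5 = 1.330
ΔM = M_1 − M_2 = -5.754 − (1.330) = -7.084; smaller M is more luminous → Star 1.
L ratio = 10^(0.4 |ΔM|) = 10^2.834 = 681.6

Star 1 is more luminous, by a factor of 682.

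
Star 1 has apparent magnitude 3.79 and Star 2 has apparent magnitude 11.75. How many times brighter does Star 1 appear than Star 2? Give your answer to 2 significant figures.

1500

Δm = 3.79 − (11.75) = -7.96
Flux ratio = 10^(−0.4 Δm) = 10^(−0.4 × -7.96) = 10^3.184 = 1528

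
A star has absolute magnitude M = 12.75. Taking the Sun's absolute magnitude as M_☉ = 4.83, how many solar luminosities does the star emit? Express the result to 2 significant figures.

L/L_☉ ≈ 6.8×10^-4

M − M_☉ = 12.75 − 4.83 = 7.920
L/L_☉ = 10^(−0.4 (M − M_☉)) = 10^-3.168 = 6.792×10^-4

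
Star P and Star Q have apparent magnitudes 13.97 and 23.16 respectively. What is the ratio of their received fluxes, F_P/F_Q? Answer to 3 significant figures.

F_P/F_Q ≈ 4740

Δm = 13.97 − (23.16) = -9.19
Flux ratio = 10^(−0.4 Δm) = 10^(−0.4 × -9.19) = 10^3.676 = 4742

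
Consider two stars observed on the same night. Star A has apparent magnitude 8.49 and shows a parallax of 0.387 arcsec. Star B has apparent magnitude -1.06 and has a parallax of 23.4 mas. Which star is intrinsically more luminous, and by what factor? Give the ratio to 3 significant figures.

Star B is more luminous, by a factor of 1.81×10^6.

Star A: d = 1/p = 1/0.387″ = 2.584 pc
Star A: M = m − 5 log₁₀ d + 5 = 8.49 − 5·0.4123 + 5 = 11.429
Star B: p = 23.4 mas = 0.0234″ → d = 1/p = 42.74 pc
Star B: M = m − 5 log₁₀ d + 5 = -1.06 − 5·1.6308 + 5 = -4.214
ΔM = M_A − M_B = 11.429 − (-4.214) = 15.642; smaller M is more luminous → Star B.
L ratio = 10^(0.4 |ΔM|) = 10^6.257 = 1.807×10^6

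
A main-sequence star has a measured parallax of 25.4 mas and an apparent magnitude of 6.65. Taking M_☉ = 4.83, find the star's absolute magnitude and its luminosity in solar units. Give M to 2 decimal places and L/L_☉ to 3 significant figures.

d = 1/p = 1000/25.4 mas = 39.37 pc
M = m − 5 log₁₀ d + 5 = 6.65 − 5·1.5952 + 5 = 3.674
M − M_☉ = 3.674 − 4.83 = -1.156
L/L_☉ = 10^(−0.4 × -1.156) = 2.900

M ≈ 3.67; L/L_☉ ≈ 2.90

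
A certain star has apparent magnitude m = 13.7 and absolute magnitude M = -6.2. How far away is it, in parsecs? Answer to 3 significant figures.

d ≈ 95500 pc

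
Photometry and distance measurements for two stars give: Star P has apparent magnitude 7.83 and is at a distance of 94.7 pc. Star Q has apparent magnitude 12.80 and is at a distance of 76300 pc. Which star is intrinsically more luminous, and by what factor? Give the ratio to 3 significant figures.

Star Q is more luminous, by a factor of 6670.

Star P: M = m − 5 log₁₀ d + 5 = 7.83 − 5·1.9763 + 5 = 2.948
Star Q: M = m − 5 log₁₀ d + 5 = 12.80 − 5·4.8825 + 5 = -6.613
ΔM = M_P − M_Q = 2.948 − (-6.613) = 9.561; smaller M is more luminous → Star Q.
L ratio = 10^(0.4 |ΔM|) = 10^3.824 = 6673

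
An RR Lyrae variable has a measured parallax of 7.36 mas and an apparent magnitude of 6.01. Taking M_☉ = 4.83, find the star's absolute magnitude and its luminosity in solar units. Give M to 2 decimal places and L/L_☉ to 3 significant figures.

M ≈ 0.34; L/L_☉ ≈ 62.3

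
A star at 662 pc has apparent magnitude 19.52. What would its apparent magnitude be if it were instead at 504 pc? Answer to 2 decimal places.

m ≈ 18.93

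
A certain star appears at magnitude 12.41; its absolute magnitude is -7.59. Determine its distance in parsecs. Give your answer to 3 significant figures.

Distance modulus: m − M = 12.41 − (-7.59) = 20.000
m − M = 5 log₁₀ d − 5
log₁₀ d = (m − M)/5 + 1 = 5.0000
d = 10^5.0000 = 100000 pc

d ≈ 100000 pc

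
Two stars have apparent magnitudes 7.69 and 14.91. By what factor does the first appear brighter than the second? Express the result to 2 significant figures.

770

Magnitude difference = -7.22
Flux ratio = 10^(−0.4 Δm) = 10^(−0.4 × -7.22) = 10^2.888 = 772.7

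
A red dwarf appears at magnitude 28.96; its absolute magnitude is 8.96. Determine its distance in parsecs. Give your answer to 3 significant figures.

d ≈ 100000 pc

Distance modulus: m − M = 28.96 − (8.96) = 20.000
m − M = 5 log₁₀ d − 5
log₁₀ d = (m − M)/5 + 1 = 5.0000
d = 10^5.0000 = 100000 pc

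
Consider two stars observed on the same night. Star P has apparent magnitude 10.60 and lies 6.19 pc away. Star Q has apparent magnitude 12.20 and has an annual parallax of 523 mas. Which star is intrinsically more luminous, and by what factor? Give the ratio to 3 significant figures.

Star P: M = m − 5 log₁₀ d + 5 = 10.60 − 5·0.7917 + 5 = 11.642
Star Q: p = 523 mas = 0.523″ → d = 1/p = 1.912 pc
Star Q: M = m − 5 log₁₀ d + 5 = 12.20 − 5·0.2815 + 5 = 15.793
ΔM = M_P − M_Q = 11.642 − (15.793) = -4.151; smaller M is more luminous → Star P.
L ratio = 10^(0.4 |ΔM|) = 10^1.660 = 45.75

Star P is more luminous, by a factor of 45.7.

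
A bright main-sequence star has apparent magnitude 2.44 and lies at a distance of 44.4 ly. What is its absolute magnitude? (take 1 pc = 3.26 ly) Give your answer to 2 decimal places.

d = 44.4 ly / 3.26 = 13.62 pc
5 log₁₀(d/10 pc) = 5 log₁₀(13.62) − 5 = 0.671
M = m − 5 log₁₀(d/10) = 2.44 − 0.671 = 1.769

M ≈ 1.77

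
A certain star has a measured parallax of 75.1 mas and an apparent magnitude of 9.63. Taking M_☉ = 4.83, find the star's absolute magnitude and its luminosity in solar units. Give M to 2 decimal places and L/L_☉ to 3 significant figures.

d = 1/p = 1000/75.1 mas = 13.32 pc
M = m − 5 log₁₀ d + 5 = 9.63 − 5·1.1244 + 5 = 9.008
M − M_☉ = 9.008 − 4.83 = 4.178
L/L_☉ = 10^(−0.4 × 4.178) = 0.02132

M ≈ 9.01; L/L_☉ ≈ 0.0213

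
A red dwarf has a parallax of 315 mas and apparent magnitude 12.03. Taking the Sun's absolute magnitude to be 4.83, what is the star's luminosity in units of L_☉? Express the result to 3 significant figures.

L/L_☉ ≈ 1.33×10^-4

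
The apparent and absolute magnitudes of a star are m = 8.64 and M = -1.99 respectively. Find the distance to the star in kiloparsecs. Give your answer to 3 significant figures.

d ≈ 1.34 kpc

μ = m − M = 10.630
m − M = 5 log₁₀ d − 5
log₁₀ d = (m − M)/5 + 1 = 3.1260
d = 10^3.1260 = 1337 pc
= 1.337 kpc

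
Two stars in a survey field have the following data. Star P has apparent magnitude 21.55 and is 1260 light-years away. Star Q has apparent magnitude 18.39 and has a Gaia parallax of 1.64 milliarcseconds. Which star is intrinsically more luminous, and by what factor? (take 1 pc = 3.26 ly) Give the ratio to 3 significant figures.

Star Q is more luminous, by a factor of 45.7.

Star P: d = 1260 ly / 3.26 = 386.5 pc
Star P: M = m − 5 log₁₀ d + 5 = 21.55 − 5·2.5872 + 5 = 13.614
Star Q: p = 1.64 mas = 1.64×10^-3″ → d = 1/p = 609.8 pc
Star Q: M = m − 5 log₁₀ d + 5 = 18.39 − 5·2.7852 + 5 = 9.464
ΔM = M_P − M_Q = 13.614 − (9.464) = 4.150; smaller M is more luminous → Star Q.
L ratio = 10^(0.4 |ΔM|) = 10^1.660 = 45.71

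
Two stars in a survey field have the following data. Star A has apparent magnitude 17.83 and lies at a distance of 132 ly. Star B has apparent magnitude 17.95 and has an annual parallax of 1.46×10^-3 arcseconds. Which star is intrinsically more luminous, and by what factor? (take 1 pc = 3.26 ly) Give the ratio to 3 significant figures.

Star A: d = 132 ly / 3.26 = 40.49 pc
Star A: M = m − 5 log₁₀ d + 5 = 17.83 − 5·1.6074 + 5 = 14.793
Star B: d = 1/p = 1/1.46×10^-3″ = 684.9 pc
Star B: M = m − 5 log₁₀ d + 5 = 17.95 − 5·2.8356 + 5 = 8.772
ΔM = M_A − M_B = 14.793 − (8.772) = 6.021; smaller M is more luminous → Star B.
L ratio = 10^(0.4 |ΔM|) = 10^2.409 = 256.2

Star B is more luminous, by a factor of 256.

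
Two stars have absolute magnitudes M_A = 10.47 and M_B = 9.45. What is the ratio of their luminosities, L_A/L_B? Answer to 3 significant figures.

ΔM = M_A − M_B = 1.02
L_A/L_B = 10^(−0.4 ΔM) = 10^-0.408 = 0.3908

L_A/L_B ≈ 0.391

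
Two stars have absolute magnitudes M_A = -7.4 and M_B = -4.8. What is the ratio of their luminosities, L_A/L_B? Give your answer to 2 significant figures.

L_A/L_B ≈ 11

ΔM = M_A − M_B = -2.6
L_A/L_B = 10^(−0.4 ΔM) = 10^1.040 = 10.96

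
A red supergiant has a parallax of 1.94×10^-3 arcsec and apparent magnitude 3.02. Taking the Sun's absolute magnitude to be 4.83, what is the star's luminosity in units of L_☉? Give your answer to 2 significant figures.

d = 1/p = 1/1.94×10^-3″ = 515.5 pc
M = m − 5 log₁₀ d + 5 = 3.02 − 5·2.7122 + 5 = -5.541
M − M_☉ = -5.541 − 4.83 = -10.371
L/L_☉ = 10^(−0.4 × -10.371) = 14070

L/L_☉ ≈ 14000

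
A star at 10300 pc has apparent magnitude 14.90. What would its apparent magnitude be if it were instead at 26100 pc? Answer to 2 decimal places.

Flux ∝ 1/d², so Δm = 5 log₁₀(d₂/d₁) = 5 log₁₀(26100/10300) = 2.019
m₂ = m₁ + Δm = 14.90 + (2.019) = 16.919

m ≈ 16.92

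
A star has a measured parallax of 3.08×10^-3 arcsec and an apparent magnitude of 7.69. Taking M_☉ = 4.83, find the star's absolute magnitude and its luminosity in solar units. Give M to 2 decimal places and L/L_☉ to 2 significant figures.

d = 1/p = 1/3.08×10^-3″ = 324.7 pc
M = m − 5 log₁₀ d + 5 = 7.69 − 5·2.5114 + 5 = 0.133
M − M_☉ = 0.133 − 4.83 = -4.697
L/L_☉ = 10^(−0.4 × -4.697) = 75.67

M ≈ 0.13; L/L_☉ ≈ 76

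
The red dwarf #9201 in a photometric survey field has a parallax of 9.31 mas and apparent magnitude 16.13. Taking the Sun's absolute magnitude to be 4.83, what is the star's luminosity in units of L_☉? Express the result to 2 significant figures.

d = 1/p = 1000/9.31 mas = 107.4 pc
M = m − 5 log₁₀ d + 5 = 16.13 − 5·2.0311 + 5 = 10.975
M − M_☉ = 10.975 − 4.83 = 6.145
L/L_☉ = 10^(−0.4 × 6.145) = 3.484×10^-3

L/L_☉ ≈ 3.5×10^-3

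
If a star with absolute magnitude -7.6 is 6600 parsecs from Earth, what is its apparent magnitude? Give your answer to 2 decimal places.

m ≈ 6.50

m = M + 5 log₁₀ d − 5 = -7.6 + 5·3.8195 − 5 = 6.498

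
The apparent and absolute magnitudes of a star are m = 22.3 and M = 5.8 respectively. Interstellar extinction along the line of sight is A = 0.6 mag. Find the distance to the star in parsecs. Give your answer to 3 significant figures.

d ≈ 15100 pc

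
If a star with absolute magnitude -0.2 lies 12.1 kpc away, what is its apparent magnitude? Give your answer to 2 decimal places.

m ≈ 15.21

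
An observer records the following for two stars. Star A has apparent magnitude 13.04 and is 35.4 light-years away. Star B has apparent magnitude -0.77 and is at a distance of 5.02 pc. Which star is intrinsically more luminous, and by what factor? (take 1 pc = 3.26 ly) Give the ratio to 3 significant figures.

Star A: d = 35.4 ly / 3.26 = 10.86 pc
Star A: M = m − 5 log₁₀ d + 5 = 13.04 − 5·1.0358 + 5 = 12.861
Star B: M = m − 5 log₁₀ d + 5 = -0.77 − 5·0.7007 + 5 = 0.726
ΔM = M_A − M_B = 12.861 − (0.726) = 12.135; smaller M is more luminous → Star B.
L ratio = 10^(0.4 |ΔM|) = 10^4.854 = 71420

Star B is more luminous, by a factor of 71400.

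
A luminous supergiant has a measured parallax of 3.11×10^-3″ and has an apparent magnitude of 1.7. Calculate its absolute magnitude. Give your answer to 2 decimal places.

M ≈ -5.84

d = 1/p = 1/3.11×10^-3″ = 321.5 pc
5 log₁₀(d/10 pc) = 5 log₁₀(321.5) − 5 = 7.536
M = m − 5 log₁₀(d/10) = 1.7 − 7.536 = -5.836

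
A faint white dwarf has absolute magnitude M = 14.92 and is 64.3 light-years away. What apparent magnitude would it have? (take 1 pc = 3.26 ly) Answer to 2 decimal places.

m ≈ 16.39

d = 64.3 ly / 3.26 = 19.72 pc
m = M + 5 log₁₀ d − 5 = 14.92 + 5·1.2950 − 5 = 16.395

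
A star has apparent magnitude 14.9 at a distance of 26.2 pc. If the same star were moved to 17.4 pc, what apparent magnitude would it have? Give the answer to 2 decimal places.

m ≈ 14.01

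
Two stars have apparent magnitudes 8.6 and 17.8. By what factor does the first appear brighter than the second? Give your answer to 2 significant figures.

4800

Magnitude difference = -9.2
Flux ratio = 10^(−0.4 Δm) = 10^(−0.4 × -9.2) = 10^3.680 = 4786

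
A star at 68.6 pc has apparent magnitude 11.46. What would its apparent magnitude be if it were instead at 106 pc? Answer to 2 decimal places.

m ≈ 12.40

Flux ∝ 1/d², so Δm = 5 log₁₀(d₂/d₁) = 5 log₁₀(106/68.6) = 0.945
m₂ = m₁ + Δm = 11.46 + (0.945) = 12.405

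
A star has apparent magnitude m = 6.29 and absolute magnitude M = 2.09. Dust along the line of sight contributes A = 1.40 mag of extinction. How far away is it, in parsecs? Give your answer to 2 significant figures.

d ≈ 36 pc

m − M = 5 log₁₀(d/10 pc) + A  ⇒  6.29 − (2.09) − 1.40 = 5 log₁₀(d/10)
2.800 = 5 log₁₀(d/10)
log₁₀ d = (m − M − A)/5 + 1 = 1.5600
d = 10^1.5600 = 36.31 pc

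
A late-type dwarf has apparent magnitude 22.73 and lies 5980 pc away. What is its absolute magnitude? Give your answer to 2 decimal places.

M ≈ 8.85

5 log₁₀(d/10 pc) = 5 log₁₀(5980) − 5 = 13.884
M = m − 5 log₁₀(d/10) = 22.73 − 13.884 = 8.846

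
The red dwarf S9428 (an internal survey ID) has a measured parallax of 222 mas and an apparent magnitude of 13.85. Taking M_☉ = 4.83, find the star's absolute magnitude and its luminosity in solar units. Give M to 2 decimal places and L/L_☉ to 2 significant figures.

d = 1/p = 1000/222 mas = 4.505 pc
M = m − 5 log₁₀ d + 5 = 13.85 − 5·0.6536 + 5 = 15.582
M − M_☉ = 15.582 − 4.83 = 10.752
L/L_☉ = 10^(−0.4 × 10.752) = 5.004×10^-5

M ≈ 15.58; L/L_☉ ≈ 5.0×10^-5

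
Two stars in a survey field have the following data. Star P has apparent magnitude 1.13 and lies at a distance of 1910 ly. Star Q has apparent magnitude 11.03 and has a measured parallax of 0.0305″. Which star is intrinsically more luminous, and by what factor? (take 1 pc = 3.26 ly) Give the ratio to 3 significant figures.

Star P: d = 1910 ly / 3.26 = 585.9 pc
Star P: M = m − 5 log₁₀ d + 5 = 1.13 − 5·2.7678 + 5 = -7.709
Star Q: d = 1/p = 1/0.0305″ = 32.79 pc
Star Q: M = m − 5 log₁₀ d + 5 = 11.03 − 5·1.5157 + 5 = 8.451
ΔM = M_P − M_Q = -7.709 − (8.451) = -16.161; smaller M is more luminous → Star P.
L ratio = 10^(0.4 |ΔM|) = 10^6.464 = 2.912×10^6

Star P is more luminous, by a factor of 2.91×10^6.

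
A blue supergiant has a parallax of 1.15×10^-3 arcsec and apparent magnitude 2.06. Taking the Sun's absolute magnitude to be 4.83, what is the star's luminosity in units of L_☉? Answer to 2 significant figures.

d = 1/p = 1/1.15×10^-3″ = 869.6 pc
M = m − 5 log₁₀ d + 5 = 2.06 − 5·2.9393 + 5 = -7.637
M − M_☉ = -7.637 − 4.83 = -12.467
L/L_☉ = 10^(−0.4 × -12.467) = 96960

L/L_☉ ≈ 97000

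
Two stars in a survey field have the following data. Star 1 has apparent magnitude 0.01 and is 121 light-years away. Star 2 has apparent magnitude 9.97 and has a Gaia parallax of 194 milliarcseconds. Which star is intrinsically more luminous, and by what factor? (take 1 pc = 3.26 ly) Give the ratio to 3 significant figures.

Star 1 is more luminous, by a factor of 500000.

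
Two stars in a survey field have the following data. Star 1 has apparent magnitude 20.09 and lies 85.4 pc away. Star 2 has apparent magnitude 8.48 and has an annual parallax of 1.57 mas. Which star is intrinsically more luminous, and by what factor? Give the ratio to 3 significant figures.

Star 1: M = m − 5 log₁₀ d + 5 = 20.09 − 5·1.9315 + 5 = 15.433
Star 2: p = 1.57 mas = 1.57×10^-3″ → d = 1/p = 636.9 pc
Star 2: M = m − 5 log₁₀ d + 5 = 8.48 − 5·2.8041 + 5 = -0.541
ΔM = M_1 − M_2 = 15.433 − (-0.541) = 15.973; smaller M is more luminous → Star 2.
L ratio = 10^(0.4 |ΔM|) = 10^6.389 = 2.451×10^6

Star 2 is more luminous, by a factor of 2.45×10^6.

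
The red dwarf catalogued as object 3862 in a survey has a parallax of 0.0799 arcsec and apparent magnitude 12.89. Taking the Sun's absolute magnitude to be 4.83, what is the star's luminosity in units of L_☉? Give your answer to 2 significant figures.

L/L_☉ ≈ 9.4×10^-4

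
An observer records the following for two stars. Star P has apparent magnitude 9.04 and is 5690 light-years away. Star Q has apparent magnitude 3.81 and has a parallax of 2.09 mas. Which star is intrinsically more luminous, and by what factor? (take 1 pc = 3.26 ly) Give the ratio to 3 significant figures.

Star Q is more luminous, by a factor of 9.29.

Star P: d = 5690 ly / 3.26 = 1745 pc
Star P: M = m − 5 log₁₀ d + 5 = 9.04 − 5·3.2419 + 5 = -2.169
Star Q: p = 2.09 mas = 2.09×10^-3″ → d = 1/p = 478.5 pc
Star Q: M = m − 5 log₁₀ d + 5 = 3.81 − 5·2.6799 + 5 = -4.589
ΔM = M_P − M_Q = -2.169 − (-4.589) = 2.420; smaller M is more luminous → Star Q.
L ratio = 10^(0.4 |ΔM|) = 10^0.968 = 9.288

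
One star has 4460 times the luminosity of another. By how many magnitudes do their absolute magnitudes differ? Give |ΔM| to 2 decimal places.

|ΔM| ≈ 9.12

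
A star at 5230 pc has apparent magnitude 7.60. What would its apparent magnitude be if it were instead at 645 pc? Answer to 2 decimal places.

Flux ∝ 1/d², so Δm = 5 log₁₀(d₂/d₁) = 5 log₁₀(645/5230) = -4.545
m₂ = m₁ + Δm = 7.60 + (-4.545) = 3.055

m ≈ 3.06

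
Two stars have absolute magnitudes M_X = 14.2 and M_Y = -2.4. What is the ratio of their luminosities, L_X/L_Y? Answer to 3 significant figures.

L_X/L_Y ≈ 2.29×10^-7

ΔM = M_X − M_Y = 16.6
L_X/L_Y = 10^(−0.4 ΔM) = 10^-6.640 = 2.291×10^-7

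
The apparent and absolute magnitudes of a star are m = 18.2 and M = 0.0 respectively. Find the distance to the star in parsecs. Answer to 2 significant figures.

d ≈ 44000 pc

Distance modulus: m − M = 18.2 − (0.0) = 18.200
m − M = 5 log₁₀ d − 5
log₁₀ d = (m − M)/5 + 1 = 4.6400
d = 10^4.6400 = 43650 pc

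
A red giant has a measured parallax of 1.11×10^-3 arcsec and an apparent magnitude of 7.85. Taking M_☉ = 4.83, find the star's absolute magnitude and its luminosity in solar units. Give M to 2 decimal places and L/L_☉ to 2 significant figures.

M ≈ -1.92; L/L_☉ ≈ 500

d = 1/p = 1/1.11×10^-3″ = 900.9 pc
M = m − 5 log₁₀ d + 5 = 7.85 − 5·2.9547 + 5 = -1.923
M − M_☉ = -1.923 − 4.83 = -6.753
L/L_☉ = 10^(−0.4 × -6.753) = 502.8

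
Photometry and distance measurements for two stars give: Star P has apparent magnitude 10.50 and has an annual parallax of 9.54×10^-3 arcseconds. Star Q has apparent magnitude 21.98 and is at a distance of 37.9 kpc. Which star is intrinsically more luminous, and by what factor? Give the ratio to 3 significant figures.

Star P: d = 1/p = 1/9.54×10^-3″ = 104.8 pc
Star P: M = m − 5 log₁₀ d + 5 = 10.50 − 5·2.0205 + 5 = 5.398
Star Q: d = 37.9 kpc = 37900 pc
Star Q: M = m − 5 log₁₀ d + 5 = 21.98 − 5·4.5786 + 5 = 4.087
ΔM = M_P − M_Q = 5.398 − (4.087) = 1.311; smaller M is more luminous → Star Q.
L ratio = 10^(0.4 |ΔM|) = 10^0.524 = 3.345

Star Q is more luminous, by a factor of 3.34.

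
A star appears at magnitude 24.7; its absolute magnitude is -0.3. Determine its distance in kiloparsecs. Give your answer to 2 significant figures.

Distance modulus: m − M = 24.7 − (-0.3) = 25.000
m − M = 5 log₁₀ d − 5
log₁₀ d = (m − M)/5 + 1 = 6.0000
d = 10^6.0000 = 1.000×10^6 pc
= 1000 kpc

d ≈ 1000 kpc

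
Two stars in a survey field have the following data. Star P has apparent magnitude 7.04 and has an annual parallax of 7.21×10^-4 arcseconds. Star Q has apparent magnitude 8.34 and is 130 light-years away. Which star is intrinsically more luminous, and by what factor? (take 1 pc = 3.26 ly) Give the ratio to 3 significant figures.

Star P: d = 1/p = 1/7.21×10^-4″ = 1387 pc
Star P: M = m − 5 log₁₀ d + 5 = 7.04 − 5·3.1421 + 5 = -3.670
Star Q: d = 130 ly / 3.26 = 39.88 pc
Star Q: M = m − 5 log₁₀ d + 5 = 8.34 − 5·1.6007 + 5 = 5.336
ΔM = M_P − M_Q = -3.670 − (5.336) = -9.007; smaller M is more luminous → Star P.
L ratio = 10^(0.4 |ΔM|) = 10^3.603 = 4006

Star P is more luminous, by a factor of 4010.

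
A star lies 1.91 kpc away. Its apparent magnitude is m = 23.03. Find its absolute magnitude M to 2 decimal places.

d = 1.91 kpc = 1910 pc
5 log₁₀(d/10 pc) = 5 log₁₀(1910) − 5 = 11.405
M = m − 5 log₁₀(d/10) = 23.03 − 11.405 = 11.625

M ≈ 11.62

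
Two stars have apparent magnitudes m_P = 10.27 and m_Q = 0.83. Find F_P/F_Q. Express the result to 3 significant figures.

F_P/F_Q ≈ 1.67×10^-4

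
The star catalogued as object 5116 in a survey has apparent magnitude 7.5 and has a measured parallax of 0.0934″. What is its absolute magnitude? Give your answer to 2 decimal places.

M ≈ 7.35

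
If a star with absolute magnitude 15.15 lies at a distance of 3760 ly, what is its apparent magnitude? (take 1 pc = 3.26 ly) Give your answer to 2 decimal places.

d = 3760 ly / 3.26 = 1153 pc
m = M + 5 log₁₀ d − 5 = 15.15 + 5·3.0620 − 5 = 25.460

m ≈ 25.46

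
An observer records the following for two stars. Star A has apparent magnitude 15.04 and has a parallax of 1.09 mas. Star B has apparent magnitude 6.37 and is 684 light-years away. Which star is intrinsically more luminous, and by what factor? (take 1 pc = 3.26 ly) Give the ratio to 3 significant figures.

Star B is more luminous, by a factor of 154.

Star A: p = 1.09 mas = 1.09×10^-3″ → d = 1/p = 917.4 pc
Star A: M = m − 5 log₁₀ d + 5 = 15.04 − 5·2.9626 + 5 = 5.227
Star B: d = 684 ly / 3.26 = 209.8 pc
Star B: M = m − 5 log₁₀ d + 5 = 6.37 − 5·2.3218 + 5 = -0.239
ΔM = M_A − M_B = 5.227 − (-0.239) = 5.466; smaller M is more luminous → Star B.
L ratio = 10^(0.4 |ΔM|) = 10^2.187 = 153.6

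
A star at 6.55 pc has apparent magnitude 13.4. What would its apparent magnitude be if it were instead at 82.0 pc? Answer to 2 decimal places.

m ≈ 18.89

Flux ∝ 1/d², so Δm = 5 log₁₀(d₂/d₁) = 5 log₁₀(82.0/6.55) = 5.488
m₂ = m₁ + Δm = 13.4 + (5.488) = 18.888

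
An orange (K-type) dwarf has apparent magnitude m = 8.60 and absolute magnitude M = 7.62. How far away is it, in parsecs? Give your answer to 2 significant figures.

Distance modulus: m − M = 8.60 − (7.62) = 0.980
m − M = 5 log₁₀ d − 5
log₁₀ d = (m − M)/5 + 1 = 1.1960
d = 10^1.1960 = 15.70 pc

d ≈ 16 pc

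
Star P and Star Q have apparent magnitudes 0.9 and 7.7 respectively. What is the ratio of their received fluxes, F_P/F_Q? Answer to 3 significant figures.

Δm = 0.9 − (7.7) = -6.8
Flux ratio = 10^(−0.4 Δm) = 10^(−0.4 × -6.8) = 10^2.720 = 524.8

F_P/F_Q ≈ 525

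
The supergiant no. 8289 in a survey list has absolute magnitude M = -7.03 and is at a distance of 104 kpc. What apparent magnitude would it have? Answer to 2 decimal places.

m ≈ 13.06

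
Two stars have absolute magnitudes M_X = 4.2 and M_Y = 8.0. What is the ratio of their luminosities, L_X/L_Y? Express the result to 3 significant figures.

L_X/L_Y ≈ 33.1

ΔM = M_X − M_Y = -3.8
L_X/L_Y = 10^(−0.4 ΔM) = 10^1.520 = 33.11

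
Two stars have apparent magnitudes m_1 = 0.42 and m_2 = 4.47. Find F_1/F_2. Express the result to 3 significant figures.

F_1/F_2 ≈ 41.7

Magnitude difference = -4.05
Flux ratio = 10^(−0.4 Δm) = 10^(−0.4 × -4.05) = 10^1.620 = 41.69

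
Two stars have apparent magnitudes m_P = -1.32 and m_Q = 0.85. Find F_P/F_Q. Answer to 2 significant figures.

F_P/F_Q ≈ 7.4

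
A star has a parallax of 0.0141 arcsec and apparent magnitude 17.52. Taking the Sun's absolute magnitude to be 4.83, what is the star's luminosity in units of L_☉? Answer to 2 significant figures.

L/L_☉ ≈ 4.2×10^-4

d = 1/p = 1/0.0141″ = 70.92 pc
M = m − 5 log₁₀ d + 5 = 17.52 − 5·1.8508 + 5 = 13.266
M − M_☉ = 13.266 − 4.83 = 8.436
L/L_☉ = 10^(−0.4 × 8.436) = 4.222×10^-4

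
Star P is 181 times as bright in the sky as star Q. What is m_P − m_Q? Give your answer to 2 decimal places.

Pogson: Δm = −2.5 log₁₀(ratio) = −2.5 log₁₀(181) = −2.5 × 2.2577 = -5.644
Star P is brighter, so it has the smaller magnitude: the difference is negative.

m_P − m_Q ≈ -5.64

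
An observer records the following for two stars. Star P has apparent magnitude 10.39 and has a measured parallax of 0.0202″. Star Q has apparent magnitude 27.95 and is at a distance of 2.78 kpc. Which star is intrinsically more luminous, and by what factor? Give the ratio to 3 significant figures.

Star P is more luminous, by a factor of 3350.

Star P: d = 1/p = 1/0.0202″ = 49.50 pc
Star P: M = m − 5 log₁₀ d + 5 = 10.39 − 5·1.6946 + 5 = 6.917
Star Q: d = 2.78 kpc = 2780 pc
Star Q: M = m − 5 log₁₀ d + 5 = 27.95 − 5·3.4440 + 5 = 15.730
ΔM = M_P − M_Q = 6.917 − (15.730) = -8.813; smaller M is more luminous → Star P.
L ratio = 10^(0.4 |ΔM|) = 10^3.525 = 3351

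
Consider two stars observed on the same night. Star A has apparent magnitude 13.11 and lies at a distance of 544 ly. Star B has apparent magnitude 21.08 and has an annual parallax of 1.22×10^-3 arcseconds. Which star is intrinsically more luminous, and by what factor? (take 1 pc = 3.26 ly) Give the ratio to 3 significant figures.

Star A: d = 544 ly / 3.26 = 166.9 pc
Star A: M = m − 5 log₁₀ d + 5 = 13.11 − 5·2.2224 + 5 = 6.998
Star B: d = 1/p = 1/1.22×10^-3″ = 819.7 pc
Star B: M = m − 5 log₁₀ d + 5 = 21.08 − 5·2.9136 + 5 = 11.512
ΔM = M_A − M_B = 6.998 − (11.512) = -4.514; smaller M is more luminous → Star A.
L ratio = 10^(0.4 |ΔM|) = 10^1.805 = 63.90

Star A is more luminous, by a factor of 63.9.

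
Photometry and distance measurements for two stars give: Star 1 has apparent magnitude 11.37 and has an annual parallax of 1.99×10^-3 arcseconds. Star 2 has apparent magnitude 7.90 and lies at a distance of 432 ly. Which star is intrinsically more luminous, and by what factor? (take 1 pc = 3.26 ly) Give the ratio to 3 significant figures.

Star 1: d = 1/p = 1/1.99×10^-3″ = 502.5 pc
Star 1: M = m − 5 log₁₀ d + 5 = 11.37 − 5·2.7011 + 5 = 2.864
Star 2: d = 432 ly / 3.26 = 132.5 pc
Star 2: M = m − 5 log₁₀ d + 5 = 7.90 − 5·2.1223 + 5 = 2.289
ΔM = M_1 − M_2 = 2.864 − (2.289) = 0.576; smaller M is more luminous → Star 2.
L ratio = 10^(0.4 |ΔM|) = 10^0.230 = 1.699

Star 2 is more luminous, by a factor of 1.70.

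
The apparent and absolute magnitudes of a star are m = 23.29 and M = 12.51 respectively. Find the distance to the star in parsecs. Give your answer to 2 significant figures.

μ = m − M = 10.780
m − M = 5 log₁₀ d − 5
log₁₀ d = (m − M)/5 + 1 = 3.1560
d = 10^3.1560 = 1432 pc

d ≈ 1400 pc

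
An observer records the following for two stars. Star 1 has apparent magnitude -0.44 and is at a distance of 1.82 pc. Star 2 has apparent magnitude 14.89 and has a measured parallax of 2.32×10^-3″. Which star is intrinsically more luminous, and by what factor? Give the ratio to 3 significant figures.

Star 1: M = m − 5 log₁₀ d + 5 = -0.44 − 5·0.2601 + 5 = 3.260
Star 2: d = 1/p = 1/2.32×10^-3″ = 431.0 pc
Star 2: M = m − 5 log₁₀ d + 5 = 14.89 − 5·2.6345 + 5 = 6.717
ΔM = M_1 − M_2 = 3.260 − (6.717) = -3.458; smaller M is more luminous → Star 1.
L ratio = 10^(0.4 |ΔM|) = 10^1.383 = 24.16

Star 1 is more luminous, by a factor of 24.2.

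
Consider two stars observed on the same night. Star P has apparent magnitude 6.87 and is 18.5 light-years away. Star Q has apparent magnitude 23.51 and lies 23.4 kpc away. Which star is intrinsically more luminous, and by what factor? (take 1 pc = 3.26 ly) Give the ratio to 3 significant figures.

Star P: d = 18.5 ly / 3.26 = 5.675 pc
Star P: M = m − 5 log₁₀ d + 5 = 6.87 − 5·0.7540 + 5 = 8.100
Star Q: d = 23.4 kpc = 23400 pc
Star Q: M = m − 5 log₁₀ d + 5 = 23.51 − 5·4.3692 + 5 = 6.664
ΔM = M_P − M_Q = 8.100 − (6.664) = 1.436; smaller M is more luminous → Star Q.
L ratio = 10^(0.4 |ΔM|) = 10^0.575 = 3.754

Star Q is more luminous, by a factor of 3.75.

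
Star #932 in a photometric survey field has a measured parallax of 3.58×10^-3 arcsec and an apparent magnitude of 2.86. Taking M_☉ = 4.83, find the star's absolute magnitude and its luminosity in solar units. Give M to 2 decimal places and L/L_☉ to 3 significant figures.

M ≈ -4.37; L/L_☉ ≈ 4790

d = 1/p = 1/3.58×10^-3″ = 279.3 pc
M = m − 5 log₁₀ d + 5 = 2.86 − 5·2.4461 + 5 = -4.371
M − M_☉ = -4.371 − 4.83 = -9.201
L/L_☉ = 10^(−0.4 × -9.201) = 4789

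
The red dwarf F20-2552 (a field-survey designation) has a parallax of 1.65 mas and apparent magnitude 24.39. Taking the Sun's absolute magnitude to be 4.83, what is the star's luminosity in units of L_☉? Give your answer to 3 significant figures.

L/L_☉ ≈ 5.51×10^-5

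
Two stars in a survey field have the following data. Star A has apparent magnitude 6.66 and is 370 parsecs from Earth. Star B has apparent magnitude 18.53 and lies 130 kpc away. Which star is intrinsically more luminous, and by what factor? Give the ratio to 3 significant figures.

Star A: M = m − 5 log₁₀ d + 5 = 6.66 − 5·2.5682 + 5 = -1.181
Star B: d = 130 kpc = 130000 pc
Star B: M = m − 5 log₁₀ d + 5 = 18.53 − 5·5.1139 + 5 = -2.040
ΔM = M_A − M_B = -1.181 − (-2.040) = 0.859; smaller M is more luminous → Star B.
L ratio = 10^(0.4 |ΔM|) = 10^0.343 = 2.205

Star B is more luminous, by a factor of 2.21.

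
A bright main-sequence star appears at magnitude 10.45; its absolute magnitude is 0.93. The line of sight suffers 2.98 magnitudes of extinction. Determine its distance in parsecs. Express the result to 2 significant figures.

m − M = 5 log₁₀(d/10 pc) + A  ⇒  10.45 − (0.93) − 2.98 = 5 log₁₀(d/10)
6.540 = 5 log₁₀(d/10)
log₁₀ d = (m − M − A)/5 + 1 = 2.3080
d = 10^2.3080 = 203.2 pc

d ≈ 200 pc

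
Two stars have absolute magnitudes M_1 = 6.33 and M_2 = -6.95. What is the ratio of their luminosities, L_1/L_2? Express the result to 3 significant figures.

L_1/L_2 ≈ 4.88×10^-6

ΔM = M_1 − M_2 = 13.28
L_1/L_2 = 10^(−0.4 ΔM) = 10^-5.312 = 4.875×10^-6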